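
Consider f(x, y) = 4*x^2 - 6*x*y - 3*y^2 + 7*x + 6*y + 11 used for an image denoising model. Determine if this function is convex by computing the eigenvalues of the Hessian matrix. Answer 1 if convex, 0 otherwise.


The Hessian of f(x,y) = 4*x^2 - 6*x*y - 3*y^2 + 7*x + 6*y + 11 is:
H = [[8, -6], [-6, -6]]
Trace = 8 - 6 = 2
Determinant = 8*-6 - (-6)^2 = -84
Discriminant = (2)^2 - 4*-84 = 340.0
Eigenvalues: lambda_1 = -8.2195, lambda_2 = 10.2195
The function is not convex.

0


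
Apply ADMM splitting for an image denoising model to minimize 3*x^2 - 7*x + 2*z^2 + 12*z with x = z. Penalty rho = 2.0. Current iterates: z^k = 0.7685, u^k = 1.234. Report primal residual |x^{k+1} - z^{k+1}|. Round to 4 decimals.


ADMM iteration with rho = 2.0, z^k = 0.7685, u^k = 1.234
Step 1: x-update.
Minimize 3*x^2 - 7*x + (2.0/2)*(x - 0.7685 + 1.234)^2
FOC: (2*3 + 2.0)*x = 7 + 2.0*(0.7685 - 1.234)
x^{k+1} = 0.7586
Step 2: z-update.
Minimize 2*z^2 + 12*z + (2.0/2)*(0.7586 - z + 1.234)^2
FOC: (2*2 + 2.0)*z = -12 + 2.0*(0.7586 + 1.234)
z^{k+1} = -1.3358
Step 3: u-update.
u^{k+1} = 1.234 + 0.7586 + 1.3358 = 3.3284
Step 4: Primal residual = |0.7586 + 1.3358| = 2.0944


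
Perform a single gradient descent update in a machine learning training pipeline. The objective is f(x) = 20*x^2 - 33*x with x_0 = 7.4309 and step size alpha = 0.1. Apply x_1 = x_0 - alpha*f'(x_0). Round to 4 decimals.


We compute the gradient at x_0 and apply the update.
f'(x) = 40*x - 33
f'(7.4309) = 40*7.4309 - 33 = 264.236
x_1 = 7.4309 - 0.1*264.236 = -18.9927


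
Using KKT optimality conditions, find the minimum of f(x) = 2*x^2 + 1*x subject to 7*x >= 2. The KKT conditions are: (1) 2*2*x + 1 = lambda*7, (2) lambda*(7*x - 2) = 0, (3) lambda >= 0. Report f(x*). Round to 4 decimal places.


Step 1: Try lambda = 0 (constraint inactive).
x_unc = -1/(2*2) = -0.25
Check: 7*-0.25 = -1.75 < 2 -- violated!
Step 2: Constraint must be active: 7*x = 2
x* = 2/7 = 0.2857 (rounded; the exact value 2/7 is used below)
lambda = (2*2*(2/7) + 1)/7 = 0.3061
Step 3: Compute optimal value.
f(x*) = 2*(2/7)^2 + 1*(2/7) = 0.449


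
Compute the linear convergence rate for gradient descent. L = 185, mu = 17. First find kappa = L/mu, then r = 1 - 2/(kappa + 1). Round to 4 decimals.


Step 1: Compute the condition number.
kappa = L/mu = 185/17 = 10.8824
Step 2: Compute the convergence rate.
r = 1 - 2/(kappa + 1) = 1 - 2*mu/(L + mu) = (L - mu)/(L + mu) = 168/202 = 0.8317


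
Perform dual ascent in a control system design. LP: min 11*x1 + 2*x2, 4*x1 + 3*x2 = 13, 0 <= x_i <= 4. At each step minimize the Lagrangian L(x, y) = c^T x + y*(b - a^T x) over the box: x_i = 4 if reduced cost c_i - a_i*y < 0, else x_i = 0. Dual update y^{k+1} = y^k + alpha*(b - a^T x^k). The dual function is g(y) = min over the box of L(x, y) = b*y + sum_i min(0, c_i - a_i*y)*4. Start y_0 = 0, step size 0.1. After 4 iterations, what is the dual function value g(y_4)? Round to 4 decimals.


Dual ascent for LP: min 11*x1 + 2*x2, 4*x1 + 3*x2 = 13, 0 <= x_i <= 4
Step 1: y^k = 0.0, reduced costs: (11.0, 2.0)
  x^k = (0.0, 0.0), subgradient = b - a^T x = 13.0
  y^{k+1} = 0.0 + 0.1*13.0 = 1.3
Step 2: y^k = 1.3, reduced costs: (5.8, -1.9)
  x^k = (0.0, 4.0), subgradient = b - a^T x = 1.0
  y^{k+1} = 1.3 + 0.1*1.0 = 1.4
Step 3: y^k = 1.4, reduced costs: (5.4, -2.2)
  x^k = (0.0, 4.0), subgradient = b - a^T x = 1.0
  y^{k+1} = 1.4 + 0.1*1.0 = 1.5
Step 4: y^k = 1.5, reduced costs: (5.0, -2.5)
  x^k = (0.0, 4.0), subgradient = b - a^T x = 1.0
  y^{k+1} = 1.5 + 0.1*1.0 = 1.6
Dual objective at y_4 = 1.6: reduced costs (4.6, -2.8), box minimizer x = (0.0, 4.0)
g(y_4) = b*y + (c1 - a1*y)*x1 + (c2 - a2*y)*x2 = 13*1.6 + 4.6*0.0 + (-2.8)*4.0 = 20.8 + 0.0 - 11.2 = 9.6


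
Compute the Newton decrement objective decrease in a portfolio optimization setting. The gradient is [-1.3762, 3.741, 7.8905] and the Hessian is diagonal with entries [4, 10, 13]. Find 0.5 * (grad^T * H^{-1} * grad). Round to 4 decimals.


Step 1: H is diagonal, so H^(-1) * g = [-0.3441, 0.3741, 0.607].
Step 2: g^T H^(-1) g = sum_i g_i^2 / H_ii
  = (-1.3762)^2/4 + (3.741)^2/10 + (7.8905)^2/13
  = 0.4735 + 1.3995 + 4.7892 = 6.6622
Step 3: Objective decrease = 0.5 * g^T H^(-1) g = 3.3311


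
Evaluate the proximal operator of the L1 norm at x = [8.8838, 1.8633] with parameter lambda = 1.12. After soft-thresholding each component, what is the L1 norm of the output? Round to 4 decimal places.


Soft-thresholding with lambda = 1.12:
prox(8.8838) = sign(8.8838)*max(|8.8838| - 1.12, 0) = 7.7638
prox(1.8633) = sign(1.8633)*max(|1.8633| - 1.12, 0) = 0.7433
prox(x) = [7.7638, 0.7433]
||prox(x)||_1 = 7.7638 + 0.7433 = 8.5071


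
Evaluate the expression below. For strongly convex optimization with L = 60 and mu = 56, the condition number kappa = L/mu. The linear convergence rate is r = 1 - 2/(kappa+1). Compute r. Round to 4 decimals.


Step 1: Compute the condition number.
kappa = L/mu = 60/56 = 1.0714
Step 2: Compute the convergence rate.
r = 1 - 2/(kappa + 1) = 1 - 2*mu/(L + mu) = (L - mu)/(L + mu) = 4/116 = 0.0345


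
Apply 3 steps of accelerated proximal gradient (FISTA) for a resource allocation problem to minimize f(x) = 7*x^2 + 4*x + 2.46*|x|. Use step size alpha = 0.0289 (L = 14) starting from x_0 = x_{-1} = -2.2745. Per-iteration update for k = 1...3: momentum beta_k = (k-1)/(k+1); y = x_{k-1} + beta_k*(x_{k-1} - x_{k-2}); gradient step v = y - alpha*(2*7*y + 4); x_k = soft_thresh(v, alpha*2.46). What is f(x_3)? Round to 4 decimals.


FISTA on f(x) = 7*x^2 + 4*x + 2.46*|x|
L = 14, alpha = 0.0289
Iteration 1: beta = 0.0, y = -2.2745 + 0.0*(-2.2745 + 2.2745) = -2.2745
  grad(y) = -27.843, v = y - alpha*grad = -1.4698
  prox(v) = soft_thresh(-1.4698, 0.0711) = -1.3987
Iteration 2: beta = 0.3333, y = -1.3987 + 0.3333*(-1.3987 + 2.2745) = -1.1068
  grad(y) = -11.4955, v = y - alpha*grad = -0.7746
  prox(v) = soft_thresh(-0.7746, 0.0711) = -0.7035
Iteration 3: beta = 0.5, y = -0.7035 + 0.5*(-0.7035 + 1.3987) = -0.3559
  grad(y) = -0.9825, v = y - alpha*grad = -0.3275
  prox(v) = soft_thresh(-0.3275, 0.0711) = -0.2564
f(x_3) = 7*(-0.2564)^2 + 4*(-0.2564) + 2.46*|-0.2564| = 0.0653


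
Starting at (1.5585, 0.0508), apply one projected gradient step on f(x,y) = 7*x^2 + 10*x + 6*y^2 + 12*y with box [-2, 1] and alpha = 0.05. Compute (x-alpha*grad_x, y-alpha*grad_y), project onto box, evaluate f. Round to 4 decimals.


Step 1: Compute gradient at (1.5585, 0.0508).
grad_x = 2*7*1.5585 + 10 = 31.819
grad_y = 2*6*0.0508 + 12 = 12.6096
Step 2: Gradient step.
x_raw = 1.5585 - 0.05*31.819 = -0.0325
y_raw = 0.0508 - 0.05*12.6096 = -0.5797
Step 3: Project onto [-2, 1].
x_proj = clip(-0.0325) = -0.0325
y_proj = clip(-0.5797) = -0.5797
Step 4: Evaluate f.
f(-0.0325, -0.5797) = -5.2571


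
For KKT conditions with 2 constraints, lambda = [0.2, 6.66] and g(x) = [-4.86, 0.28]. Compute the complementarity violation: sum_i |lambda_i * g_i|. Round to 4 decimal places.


KKT complementary slackness check:
lambda_1 * g_1 = 0.2 * -4.86 = -0.972
lambda_2 * g_2 = 6.66 * 0.28 = 1.8648
Total violation = 0.972 + 1.8648 = 2.8368


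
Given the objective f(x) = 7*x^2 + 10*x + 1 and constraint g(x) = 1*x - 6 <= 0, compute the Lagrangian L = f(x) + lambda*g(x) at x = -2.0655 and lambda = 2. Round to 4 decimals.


Step 1: Evaluate f(x).
f(-2.0655) = 7*(-2.0655)^2 + 10*(-2.0655) + 1 = 10.209
Step 2: Evaluate g(x).
g(-2.0655) = 1*-2.0655 - 6 = -8.0655
Step 3: Compute Lagrangian.
L = 10.209 + 2*-8.0655 = -5.922


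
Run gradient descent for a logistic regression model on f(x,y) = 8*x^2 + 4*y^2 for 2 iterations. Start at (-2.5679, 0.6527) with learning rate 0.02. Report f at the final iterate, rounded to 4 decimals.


Gradient descent on f(x,y) = 8*x^2 + 4*y^2.
Starting point: (-2.5679, 0.6527), alpha = 0.02
Step 1: grad_x = 2*8*-2.5679 = -41.0864, grad_y = 2*4*0.6527 = 5.2216
  x_1 = -2.5679 - 0.02*-41.0864 = -1.7462
  y_1 = 0.6527 - 0.02*5.2216 = 0.5483
Step 2: grad_x = 2*8*-1.7462 = -27.9388, grad_y = 2*4*0.5483 = 4.3861
  x_2 = -1.7462 - 0.02*-27.9388 = -1.1874
  y_2 = 0.5483 - 0.02*4.3861 = 0.4605
f(-1.1874, 0.4605) = 8*(-1.1874)^2 + 4*0.4605^2 = 12.1277


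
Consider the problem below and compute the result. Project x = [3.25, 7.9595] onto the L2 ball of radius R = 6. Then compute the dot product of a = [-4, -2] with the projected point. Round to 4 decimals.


Step 1: Compute ||x|| (intermediates to 6 decimals).
||x|| = sqrt(3.25^2 + 7.9595^2) = 8.59745
Step 2: Project.
Since ||x|| > R, scale = R/||x|| = 6/8.59745 = 0.697881, proj(x) = scale * x
proj(x) = [2.268113, 5.554784]
Step 3: Dot product.
a^T * proj(x) = -4*2.268113 - 2*5.554784 = -20.182


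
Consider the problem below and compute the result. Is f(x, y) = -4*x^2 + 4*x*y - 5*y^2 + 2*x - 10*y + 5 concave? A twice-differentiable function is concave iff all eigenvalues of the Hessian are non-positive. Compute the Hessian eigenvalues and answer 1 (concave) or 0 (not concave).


The Hessian of f(x,y) = -4*x^2 + 4*x*y - 5*y^2 + 2*x - 10*y + 5 is:
H = [[-8, 4], [4, -10]]
Trace = -8 - 10 = -18
Determinant = -8*-10 - (4)^2 = 64
Discriminant = (-18)^2 - 4*64 = 68.0
Eigenvalues: lambda_1 = -13.1231, lambda_2 = -4.8769
The function is concave.

1


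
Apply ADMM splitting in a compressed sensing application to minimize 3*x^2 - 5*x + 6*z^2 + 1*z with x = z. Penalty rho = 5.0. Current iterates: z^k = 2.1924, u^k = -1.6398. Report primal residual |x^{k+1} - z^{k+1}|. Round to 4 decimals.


ADMM iteration with rho = 5.0, z^k = 2.1924, u^k = -1.6398
Step 1: x-update.
Minimize 3*x^2 - 5*x + (5.0/2)*(x - 2.1924 - 1.6398)^2
FOC: (2*3 + 5.0)*x = 5 + 5.0*(2.1924 + 1.6398)
x^{k+1} = 2.1965
Step 2: z-update.
Minimize 6*z^2 + 1*z + (5.0/2)*(2.1965 - z - 1.6398)^2
FOC: (2*6 + 5.0)*z = -1 + 5.0*(2.1965 - 1.6398)
z^{k+1} = 0.1049
Step 3: u-update.
u^{k+1} = -1.6398 + 2.1965 - 0.1049 = 0.4518
Step 4: Primal residual = |2.1965 - 0.1049| = 2.0916


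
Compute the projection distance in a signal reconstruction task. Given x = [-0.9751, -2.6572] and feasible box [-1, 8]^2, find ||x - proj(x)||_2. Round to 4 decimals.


Project each component onto [-1, 8].
clip(-0.9751) = -0.9751, clip(-2.6572) = -1.0
Projection = [-0.9751, -1.0]
Squared diffs: [0.0, 2.7463]
Distance = sqrt(2.7463) = 1.6572


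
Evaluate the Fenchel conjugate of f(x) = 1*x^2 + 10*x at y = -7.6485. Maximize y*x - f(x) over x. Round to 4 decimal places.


f*(y) = sup_x {y*x - a*x^2 - b*x} = sup_x {(y-b)*x - a*x^2}
FOC: (y - b) - 2a*x = 0 => x* = (y - b)/(2a)
x* = (-7.6485 - 10)/(2*1) = -8.8243
f*(-7.6485) = (y-b)^2/(4a) = (-7.6485 - 10)^2/(4*1)
= 311.4696/4 = 77.8674


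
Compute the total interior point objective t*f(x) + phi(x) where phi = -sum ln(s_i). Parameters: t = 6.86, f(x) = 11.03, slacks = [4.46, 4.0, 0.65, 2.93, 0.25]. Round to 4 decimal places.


Step 1: Compute log-barrier.
ln values: [1.4951, 1.3863, -0.4308, 1.075, -1.3863]
phi = -(1.4951 + 1.3863 - 0.4308 + 1.075 - 1.3863) = -2.1394
Step 2: Compute augmented objective.
t*f(x) = 6.86*11.03 = 75.6658
Total = 75.6658 - 2.1394 = 73.5264


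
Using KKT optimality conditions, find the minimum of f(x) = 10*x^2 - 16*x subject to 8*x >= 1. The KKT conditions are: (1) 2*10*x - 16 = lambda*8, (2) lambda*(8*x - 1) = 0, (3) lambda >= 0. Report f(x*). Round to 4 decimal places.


Step 1: Try lambda = 0 (constraint inactive).
Stationarity: 2*10*x - 16 = 0
x* = 16/(2*10) = 0.8
Check constraint: 8*0.8 = 6.4 >= 1 -- satisfied.
Step 2: Compute optimal value.
f(x*) = 10*0.8^2 - 16*0.8 = -6.4


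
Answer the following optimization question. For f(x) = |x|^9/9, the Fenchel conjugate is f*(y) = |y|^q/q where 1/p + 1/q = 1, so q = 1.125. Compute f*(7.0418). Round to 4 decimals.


The conjugate exponent q satisfies 1/p + 1/q = 1.
p = 9, so q = 9/(9 - 1) = 1.125
|y|^q = 7.0418^1.125 = 8.9876
f*(7.0418) = 8.9876 / 1.125 = 7.989


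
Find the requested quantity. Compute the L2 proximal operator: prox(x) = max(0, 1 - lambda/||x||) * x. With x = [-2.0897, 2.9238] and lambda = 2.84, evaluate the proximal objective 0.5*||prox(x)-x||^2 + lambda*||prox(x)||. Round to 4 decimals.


Step 1: Compute ||x||.
||x|| = 3.5938
Step 2: Compute scaling factor.
scale = max(0, 1 - 2.84/3.5938) = 0.2098
Step 3: prox(x) = [-0.4383, 0.6133]
||prox(x)|| = 0.7538
Step 4: Proximal objective.
0.5*||prox-x||^2 = 4.0328
lambda*||prox|| = 2.1408
Total = 6.1736


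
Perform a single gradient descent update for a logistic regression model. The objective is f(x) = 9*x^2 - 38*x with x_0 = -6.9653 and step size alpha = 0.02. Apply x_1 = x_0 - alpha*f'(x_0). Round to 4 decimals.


We compute the gradient at x_0 and apply the update.
f'(x) = 18*x - 38
f'(-6.9653) = 18*-6.9653 - 38 = -163.3754
x_1 = -6.9653 - 0.02*-163.3754 = -3.6978


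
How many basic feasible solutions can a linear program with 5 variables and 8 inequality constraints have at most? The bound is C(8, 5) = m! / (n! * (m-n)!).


Each vertex corresponds to some choice of n active constraints out of m, so the number of vertices is at most C(m, n) = m! / (n!(m-n)!).
m = 8, n = 5
Numerator: 8 * 7 * 6 * 5 * 4
Denominator: 5! = 120
C(8, 5) = 56


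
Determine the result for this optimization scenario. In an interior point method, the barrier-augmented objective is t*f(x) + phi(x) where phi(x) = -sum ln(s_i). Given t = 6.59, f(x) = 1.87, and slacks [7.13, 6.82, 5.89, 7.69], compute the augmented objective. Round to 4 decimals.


Step 1: Compute log-barrier.
ln values: [1.9643, 1.9199, 1.7733, 2.0399]
phi = -(1.9643 + 1.9199 + 1.7733 + 2.0399) = -7.6973
Step 2: Compute augmented objective.
t*f(x) = 6.59*1.87 = 12.3233
Total = 12.3233 - 7.6973 = 4.626


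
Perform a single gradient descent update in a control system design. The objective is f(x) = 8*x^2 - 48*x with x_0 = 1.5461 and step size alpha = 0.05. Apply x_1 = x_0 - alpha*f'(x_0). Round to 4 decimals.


We compute the gradient at x_0 and apply the update.
f'(x) = 16*x - 48
f'(1.5461) = 16*1.5461 - 48 = -23.2624
x_1 = 1.5461 - 0.05*-23.2624 = 2.7092


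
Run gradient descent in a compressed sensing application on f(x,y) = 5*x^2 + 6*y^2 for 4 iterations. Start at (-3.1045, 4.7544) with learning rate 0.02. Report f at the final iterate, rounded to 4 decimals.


Gradient descent on f(x,y) = 5*x^2 + 6*y^2.
Starting point: (-3.1045, 4.7544), alpha = 0.02
Step 1: grad_x = 2*5*-3.1045 = -31.045, grad_y = 2*6*4.7544 = 57.0528
  x_1 = -3.1045 - 0.02*-31.045 = -2.4836
  y_1 = 4.7544 - 0.02*57.0528 = 3.6133
Step 2: grad_x = 2*5*-2.4836 = -24.836, grad_y = 2*6*3.6133 = 43.3601
  x_2 = -2.4836 - 0.02*-24.836 = -1.9869
  y_2 = 3.6133 - 0.02*43.3601 = 2.7461
Step 3: grad_x = 2*5*-1.9869 = -19.8688, grad_y = 2*6*2.7461 = 32.9537
  x_3 = -1.9869 - 0.02*-19.8688 = -1.5895
  y_3 = 2.7461 - 0.02*32.9537 = 2.0871
Step 4: grad_x = 2*5*-1.5895 = -15.895, grad_y = 2*6*2.0871 = 25.0448
  x_4 = -1.5895 - 0.02*-15.895 = -1.2716
  y_4 = 2.0871 - 0.02*25.0448 = 1.5862
f(-1.2716, 1.5862) = 5*(-1.2716)^2 + 6*1.5862^2 = 23.1805


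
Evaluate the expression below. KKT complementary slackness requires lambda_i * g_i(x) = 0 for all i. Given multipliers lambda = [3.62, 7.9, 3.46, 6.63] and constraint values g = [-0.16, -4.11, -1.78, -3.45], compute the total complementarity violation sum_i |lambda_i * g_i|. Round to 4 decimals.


KKT complementary slackness check:
lambda_1 * g_1 = 3.62 * -0.16 = -0.5792
lambda_2 * g_2 = 7.9 * -4.11 = -32.469
lambda_3 * g_3 = 3.46 * -1.78 = -6.1588
lambda_4 * g_4 = 6.63 * -3.45 = -22.8735
Total violation = 0.5792 + 32.469 + 6.1588 + 22.8735 = 62.0805


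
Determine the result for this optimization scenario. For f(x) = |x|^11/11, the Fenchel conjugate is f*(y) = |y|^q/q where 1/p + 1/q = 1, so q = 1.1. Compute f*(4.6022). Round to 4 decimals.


The conjugate exponent q satisfies 1/p + 1/q = 1.
p = 11, so q = 11/(11 - 1) = 1.1
|y|^q = 4.6022^1.1 = 5.3612
f*(4.6022) = 5.3612 / 1.1 = 4.8738


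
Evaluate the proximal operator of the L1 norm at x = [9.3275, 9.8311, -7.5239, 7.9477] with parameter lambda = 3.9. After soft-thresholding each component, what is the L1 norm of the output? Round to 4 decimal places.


Soft-thresholding with lambda = 3.9:
prox(9.3275) = sign(9.3275)*max(|9.3275| - 3.9, 0) = 5.4275
prox(9.8311) = sign(9.8311)*max(|9.8311| - 3.9, 0) = 5.9311
prox(-7.5239) = sign(-7.5239)*max(|-7.5239| - 3.9, 0) = -3.6239
prox(7.9477) = sign(7.9477)*max(|7.9477| - 3.9, 0) = 4.0477
prox(x) = [5.4275, 5.9311, -3.6239, 4.0477]
||prox(x)||_1 = 5.4275 + 5.9311 + 3.6239 + 4.0477 = 19.0302


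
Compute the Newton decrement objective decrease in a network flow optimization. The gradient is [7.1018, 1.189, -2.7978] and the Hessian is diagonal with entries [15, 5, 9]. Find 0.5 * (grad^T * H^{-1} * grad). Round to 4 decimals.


Step 1: H is diagonal, so H^(-1) * g = [0.4735, 0.2378, -0.3109].
Step 2: g^T H^(-1) g = sum_i g_i^2 / H_ii
  = (7.1018)^2/15 + (1.189)^2/5 + (-2.7978)^2/9
  = 3.3624 + 0.2827 + 0.8697 = 4.5149
Step 3: Objective decrease = 0.5 * g^T H^(-1) g = 2.2574


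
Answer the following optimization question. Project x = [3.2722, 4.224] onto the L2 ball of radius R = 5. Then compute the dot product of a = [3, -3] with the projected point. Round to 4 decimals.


Step 1: Compute ||x|| (intermediates to 6 decimals).
||x|| = sqrt(3.2722^2 + 4.224^2) = 5.34317
Step 2: Project.
Since ||x|| > R, scale = R/||x|| = 5/5.34317 = 0.935774, proj(x) = scale * x
proj(x) = [3.06204, 3.952709]
Step 3: Dot product.
a^T * proj(x) = 3*3.06204 - 3*3.952709 = -2.672


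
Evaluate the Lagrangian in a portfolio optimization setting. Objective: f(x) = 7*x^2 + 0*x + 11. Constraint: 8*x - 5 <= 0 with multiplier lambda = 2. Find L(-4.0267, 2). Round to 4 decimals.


Step 1: Evaluate f(x).
f(-4.0267) = 7*(-4.0267)^2 + 0*(-4.0267) + 11 = 124.5002
Step 2: Evaluate g(x).
g(-4.0267) = 8*-4.0267 - 5 = -37.2136
Step 3: Compute Lagrangian.
L = 124.5002 + 2*-37.2136 = 50.073


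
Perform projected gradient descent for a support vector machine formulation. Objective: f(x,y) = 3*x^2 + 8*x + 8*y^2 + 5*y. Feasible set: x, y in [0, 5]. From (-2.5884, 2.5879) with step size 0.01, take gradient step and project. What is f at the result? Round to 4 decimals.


Step 1: Compute gradient at (-2.5884, 2.5879).
grad_x = 2*3*-2.5884 + 8 = -7.5304
grad_y = 2*8*2.5879 + 5 = 46.4064
Step 2: Gradient step.
x_raw = -2.5884 - 0.01*-7.5304 = -2.5131
y_raw = 2.5879 - 0.01*46.4064 = 2.1238
Step 3: Project onto [0, 5].
x_proj = clip(-2.5131) = 0.0
y_proj = clip(2.1238) = 2.1238
Step 4: Evaluate f.
f(0.0, 2.1238) = 46.7046


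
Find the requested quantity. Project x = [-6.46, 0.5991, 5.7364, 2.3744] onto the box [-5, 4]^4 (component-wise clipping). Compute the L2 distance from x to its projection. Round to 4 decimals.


Project each component onto [-5, 4].
clip(-6.46) = -5.0, clip(0.5991) = 0.5991, clip(5.7364) = 4.0, clip(2.3744) = 2.3744
Projection = [-5.0, 0.5991, 4.0, 2.3744]
Squared diffs: [2.1316, 0.0, 3.0151, 0.0]
Distance = sqrt(5.1467) = 2.2686


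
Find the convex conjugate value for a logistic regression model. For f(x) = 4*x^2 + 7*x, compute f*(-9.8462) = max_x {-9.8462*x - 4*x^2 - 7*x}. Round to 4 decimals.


f*(y) = sup_x {y*x - a*x^2 - b*x} = sup_x {(y-b)*x - a*x^2}
FOC: (y - b) - 2a*x = 0 => x* = (y - b)/(2a)
x* = (-9.8462 - 7)/(2*4) = -2.1058
f*(-9.8462) = (y-b)^2/(4a) = (-9.8462 - 7)^2/(4*4)
= 283.7945/16 = 17.7372


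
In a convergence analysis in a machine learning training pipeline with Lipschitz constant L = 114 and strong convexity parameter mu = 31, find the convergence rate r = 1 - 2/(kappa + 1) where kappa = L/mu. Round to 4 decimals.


Step 1: Compute the condition number.
kappa = L/mu = 114/31 = 3.6774
Step 2: Compute the convergence rate.
r = 1 - 2/(kappa + 1) = 1 - 2*mu/(L + mu) = (L - mu)/(L + mu) = 83/145 = 0.5724


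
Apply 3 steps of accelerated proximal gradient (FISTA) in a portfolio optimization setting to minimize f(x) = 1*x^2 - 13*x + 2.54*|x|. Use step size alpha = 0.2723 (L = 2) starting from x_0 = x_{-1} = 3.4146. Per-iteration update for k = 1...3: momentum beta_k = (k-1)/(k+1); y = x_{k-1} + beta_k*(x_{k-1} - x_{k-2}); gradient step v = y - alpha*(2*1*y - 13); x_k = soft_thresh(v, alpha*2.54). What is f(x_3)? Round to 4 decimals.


FISTA on f(x) = 1*x^2 - 13*x + 2.54*|x|
L = 2, alpha = 0.2723
Iteration 1: beta = 0.0, y = 3.4146 + 0.0*(3.4146 - 3.4146) = 3.4146
  grad(y) = -6.1708, v = y - alpha*grad = 5.0949
  prox(v) = soft_thresh(5.0949, 0.6916) = 4.4033
Iteration 2: beta = 0.3333, y = 4.4033 + 0.3333*(4.4033 - 3.4146) = 4.7328
  grad(y) = -3.5344, v = y - alpha*grad = 5.6952
  prox(v) = soft_thresh(5.6952, 0.6916) = 5.0036
Iteration 3: beta = 0.5, y = 5.0036 + 0.5*(5.0036 - 4.4033) = 5.3037
  grad(y) = -2.3925, v = y - alpha*grad = 5.9552
  prox(v) = soft_thresh(5.9552, 0.6916) = 5.2636
f(x_3) = 1*5.2636^2 - 13*5.2636 + 2.54*|5.2636| = -27.3518


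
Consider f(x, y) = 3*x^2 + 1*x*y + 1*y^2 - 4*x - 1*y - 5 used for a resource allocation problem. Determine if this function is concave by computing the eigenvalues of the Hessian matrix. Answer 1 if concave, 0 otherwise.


The Hessian of f(x,y) = 3*x^2 + 1*x*y + 1*y^2 - 4*x - 1*y - 5 is:
H = [[6, 1], [1, 2]]
Trace = 6 + 2 = 8
Determinant = 6*2 - (1)^2 = 11
Discriminant = (8)^2 - 4*11 = 20.0
Eigenvalues: lambda_1 = 1.7639, lambda_2 = 6.2361
The function is not concave.

0


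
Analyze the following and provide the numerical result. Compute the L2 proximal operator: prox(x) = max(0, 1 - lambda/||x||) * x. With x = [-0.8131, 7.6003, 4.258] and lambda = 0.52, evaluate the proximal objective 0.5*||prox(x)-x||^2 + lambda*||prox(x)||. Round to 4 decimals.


Step 1: Compute ||x||.
||x|| = 8.7496
Step 2: Compute scaling factor.
scale = max(0, 1 - 0.52/8.7496) = 0.9406
Step 3: prox(x) = [-0.7648, 7.1486, 4.0049]
||prox(x)|| = 8.2296
Step 4: Proximal objective.
0.5*||prox-x||^2 = 0.1352
lambda*||prox|| = 4.2794
Total = 4.4146


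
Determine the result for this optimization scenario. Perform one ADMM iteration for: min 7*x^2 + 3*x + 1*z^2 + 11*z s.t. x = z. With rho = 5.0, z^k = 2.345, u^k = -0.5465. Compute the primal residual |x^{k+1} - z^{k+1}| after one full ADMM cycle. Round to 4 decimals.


ADMM iteration with rho = 5.0, z^k = 2.345, u^k = -0.5465
Step 1: x-update.
Minimize 7*x^2 + 3*x + (5.0/2)*(x - 2.345 - 0.5465)^2
FOC: (2*7 + 5.0)*x = -3 + 5.0*(2.345 + 0.5465)
x^{k+1} = 0.603
Step 2: z-update.
Minimize 1*z^2 + 11*z + (5.0/2)*(0.603 - z - 0.5465)^2
FOC: (2*1 + 5.0)*z = -11 + 5.0*(0.603 - 0.5465)
z^{k+1} = -1.5311
Step 3: u-update.
u^{k+1} = -0.5465 + 0.603 + 1.5311 = 1.5876
Step 4: Primal residual = |0.603 + 1.5311| = 2.1341


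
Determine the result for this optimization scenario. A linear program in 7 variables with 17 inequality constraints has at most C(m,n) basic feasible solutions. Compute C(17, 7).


Each vertex corresponds to some choice of n active constraints out of m, so the number of vertices is at most C(m, n) = m! / (n!(m-n)!).
m = 17, n = 7
Numerator: 17 * 16 * 15 * 14 * 13 * 12 * 11
Denominator: 7! = 5040
C(17, 7) = 19448


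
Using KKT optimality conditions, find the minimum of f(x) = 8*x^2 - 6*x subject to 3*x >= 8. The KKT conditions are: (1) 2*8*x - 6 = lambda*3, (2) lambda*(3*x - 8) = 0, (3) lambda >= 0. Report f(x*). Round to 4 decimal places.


Step 1: Try lambda = 0 (constraint inactive).
x_unc = 6/(2*8) = 0.375
Check: 3*0.375 = 1.125 < 8 -- violated!
Step 2: Constraint must be active: 3*x = 8
x* = 8/3 = 2.6667 (rounded; the exact value 8/3 is used below)
lambda = (2*8*(8/3) - 6)/3 = 12.2222
Step 3: Compute optimal value.
f(x*) = 8*(8/3)^2 - 6*(8/3) = 40.8889


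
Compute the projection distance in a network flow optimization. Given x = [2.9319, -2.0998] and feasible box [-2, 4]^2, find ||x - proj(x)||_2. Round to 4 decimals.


Project each component onto [-2, 4].
clip(2.9319) = 2.9319, clip(-2.0998) = -2.0
Projection = [2.9319, -2.0]
Squared diffs: [0.0, 0.01]
Distance = sqrt(0.01) = 0.0998


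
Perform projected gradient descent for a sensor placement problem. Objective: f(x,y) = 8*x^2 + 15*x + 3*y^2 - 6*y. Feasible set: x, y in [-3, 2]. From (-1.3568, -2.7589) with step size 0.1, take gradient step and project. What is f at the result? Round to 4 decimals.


Step 1: Compute gradient at (-1.3568, -2.7589).
grad_x = 2*8*-1.3568 + 15 = -6.7088
grad_y = 2*3*-2.7589 - 6 = -22.5534
Step 2: Gradient step.
x_raw = -1.3568 - 0.1*-6.7088 = -0.6859
y_raw = -2.7589 - 0.1*-22.5534 = -0.5036
Step 3: Project onto [-3, 2].
x_proj = clip(-0.6859) = -0.6859
y_proj = clip(-0.5036) = -0.5036
Step 4: Evaluate f.
f(-0.6859, -0.5036) = -2.7428


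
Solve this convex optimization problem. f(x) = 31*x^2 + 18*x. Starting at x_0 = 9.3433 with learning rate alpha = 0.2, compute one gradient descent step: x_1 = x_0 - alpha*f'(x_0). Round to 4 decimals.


We compute the gradient at x_0 and apply the update.
f'(x) = 62*x + 18
f'(9.3433) = 62*9.3433 + 18 = 597.2846
x_1 = 9.3433 - 0.2*597.2846 = -110.1136


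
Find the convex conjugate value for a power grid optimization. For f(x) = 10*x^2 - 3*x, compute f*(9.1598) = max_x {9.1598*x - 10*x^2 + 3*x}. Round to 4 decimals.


f*(y) = sup_x {y*x - a*x^2 - b*x} = sup_x {(y-b)*x - a*x^2}
FOC: (y - b) - 2a*x = 0 => x* = (y - b)/(2a)
x* = (9.1598 + 3)/(2*10) = 0.608
f*(9.1598) = (y-b)^2/(4a) = (9.1598 + 3)^2/(4*10)
= 147.8607/40 = 3.6965


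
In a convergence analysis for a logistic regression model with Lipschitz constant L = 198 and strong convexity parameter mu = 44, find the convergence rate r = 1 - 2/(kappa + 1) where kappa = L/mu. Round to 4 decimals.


Step 1: Compute the condition number.
kappa = L/mu = 198/44 = 4.5
Step 2: Compute the convergence rate.
r = 1 - 2/(kappa + 1) = 1 - 2*mu/(L + mu) = (L - mu)/(L + mu) = 154/242 = 0.6364


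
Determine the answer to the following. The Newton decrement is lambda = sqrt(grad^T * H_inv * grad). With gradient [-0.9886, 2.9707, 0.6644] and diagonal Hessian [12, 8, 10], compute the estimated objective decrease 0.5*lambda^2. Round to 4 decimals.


Step 1: H is diagonal, so H^(-1) * g = [-0.0824, 0.3713, 0.0664].
Step 2: g^T H^(-1) g = sum_i g_i^2 / H_ii
  = (-0.9886)^2/12 + (2.9707)^2/8 + (0.6644)^2/10
  = 0.0814 + 1.1031 + 0.0441 = 1.2287
Step 3: Objective decrease = 0.5 * g^T H^(-1) g = 0.6144


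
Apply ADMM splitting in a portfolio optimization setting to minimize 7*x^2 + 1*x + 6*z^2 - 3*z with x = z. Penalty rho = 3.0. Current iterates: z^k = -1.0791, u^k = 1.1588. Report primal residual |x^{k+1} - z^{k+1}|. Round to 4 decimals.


ADMM iteration with rho = 3.0, z^k = -1.0791, u^k = 1.1588
Step 1: x-update.
Minimize 7*x^2 + 1*x + (3.0/2)*(x + 1.0791 + 1.1588)^2
FOC: (2*7 + 3.0)*x = -1 + 3.0*(-1.0791 - 1.1588)
x^{k+1} = -0.4537
Step 2: z-update.
Minimize 6*z^2 - 3*z + (3.0/2)*(-0.4537 - z + 1.1588)^2
FOC: (2*6 + 3.0)*z = 3 + 3.0*(-0.4537 + 1.1588)
z^{k+1} = 0.341
Step 3: u-update.
u^{k+1} = 1.1588 - 0.4537 - 0.341 = 0.364
Step 4: Primal residual = |-0.4537 - 0.341| = 0.7948


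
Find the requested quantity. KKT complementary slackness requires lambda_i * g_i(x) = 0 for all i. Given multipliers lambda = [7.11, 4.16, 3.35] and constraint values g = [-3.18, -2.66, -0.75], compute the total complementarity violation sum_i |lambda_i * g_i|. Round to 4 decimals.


KKT complementary slackness check:
lambda_1 * g_1 = 7.11 * -3.18 = -22.6098
lambda_2 * g_2 = 4.16 * -2.66 = -11.0656
lambda_3 * g_3 = 3.35 * -0.75 = -2.5125
Total violation = 22.6098 + 11.0656 + 2.5125 = 36.1879


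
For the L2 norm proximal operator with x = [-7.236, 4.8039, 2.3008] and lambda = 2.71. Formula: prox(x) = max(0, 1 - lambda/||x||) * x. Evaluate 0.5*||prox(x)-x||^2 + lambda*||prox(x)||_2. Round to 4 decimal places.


Step 1: Compute ||x||.
||x|| = 8.985
Step 2: Compute scaling factor.
scale = max(0, 1 - 2.71/8.985) = 0.6984
Step 3: prox(x) = [-5.0535, 3.355, 1.6068]
||prox(x)|| = 6.275
Step 4: Proximal objective.
0.5*||prox-x||^2 = 3.6721
lambda*||prox|| = 17.0053
Total = 20.6774


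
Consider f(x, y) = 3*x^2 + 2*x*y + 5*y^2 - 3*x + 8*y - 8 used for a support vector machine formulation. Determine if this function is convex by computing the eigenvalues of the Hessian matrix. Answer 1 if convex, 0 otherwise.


The Hessian of f(x,y) = 3*x^2 + 2*x*y + 5*y^2 - 3*x + 8*y - 8 is:
H = [[6, 2], [2, 10]]
Trace = 6 + 10 = 16
Determinant = 6*10 - (2)^2 = 56
Discriminant = (16)^2 - 4*56 = 32.0
Eigenvalues: lambda_1 = 5.1716, lambda_2 = 10.8284
The function is convex.

1


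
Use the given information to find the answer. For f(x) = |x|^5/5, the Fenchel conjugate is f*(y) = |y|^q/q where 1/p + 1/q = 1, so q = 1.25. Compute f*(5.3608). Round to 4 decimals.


The conjugate exponent q satisfies 1/p + 1/q = 1.
p = 5, so q = 5/(5 - 1) = 1.25
|y|^q = 5.3608^1.25 = 8.1571
f*(5.3608) = 8.1571 / 1.25 = 6.5257


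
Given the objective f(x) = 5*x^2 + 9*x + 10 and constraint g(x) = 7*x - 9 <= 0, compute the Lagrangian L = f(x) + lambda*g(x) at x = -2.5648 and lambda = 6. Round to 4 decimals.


Step 1: Evaluate f(x).
f(-2.5648) = 5*(-2.5648)^2 + 9*(-2.5648) + 10 = 19.8078
Step 2: Evaluate g(x).
g(-2.5648) = 7*-2.5648 - 9 = -26.9536
Step 3: Compute Lagrangian.
L = 19.8078 + 6*-26.9536 = -141.9138


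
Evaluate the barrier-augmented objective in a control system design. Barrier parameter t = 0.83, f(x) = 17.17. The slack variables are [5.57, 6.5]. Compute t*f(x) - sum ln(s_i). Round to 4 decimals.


Step 1: Compute log-barrier.
ln values: [1.7174, 1.8718]
phi = -(1.7174 + 1.8718) = -3.5892
Step 2: Compute augmented objective.
t*f(x) = 0.83*17.17 = 14.2511
Total = 14.2511 - 3.5892 = 10.6619


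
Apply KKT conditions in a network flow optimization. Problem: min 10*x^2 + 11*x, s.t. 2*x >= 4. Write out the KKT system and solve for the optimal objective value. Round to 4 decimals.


Step 1: Try lambda = 0 (constraint inactive).
x_unc = -11/(2*10) = -0.55
Check: 2*-0.55 = -1.1 < 4 -- violated!
Step 2: Constraint must be active: 2*x = 4
x* = 4/2 = 2.0
lambda = (2*10*2.0 + 11)/2 = 25.5
Step 3: Compute optimal value.
f(x*) = 10*2.0^2 + 11*2.0 = 62.0


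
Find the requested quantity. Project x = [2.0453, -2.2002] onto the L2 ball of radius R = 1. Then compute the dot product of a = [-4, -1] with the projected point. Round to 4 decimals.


Step 1: Compute ||x|| (intermediates to 6 decimals).
||x|| = sqrt(2.0453^2 + (-2.2002)^2) = 3.004019
Step 2: Project.
Since ||x|| > R, scale = R/||x|| = 1/3.004019 = 0.332887, proj(x) = scale * x
proj(x) = [0.680854, -0.732418]
Step 3: Dot product.
a^T * proj(x) = -4*0.680854 - 1*(-0.732418) = -1.991


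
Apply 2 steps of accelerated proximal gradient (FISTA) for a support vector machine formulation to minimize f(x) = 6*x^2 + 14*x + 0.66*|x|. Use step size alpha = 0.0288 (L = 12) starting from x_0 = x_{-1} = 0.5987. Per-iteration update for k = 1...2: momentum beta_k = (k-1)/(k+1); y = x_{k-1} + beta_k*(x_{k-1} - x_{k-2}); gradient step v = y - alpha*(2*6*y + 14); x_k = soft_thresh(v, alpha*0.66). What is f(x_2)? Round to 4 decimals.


FISTA on f(x) = 6*x^2 + 14*x + 0.66*|x|
L = 12, alpha = 0.0288
Iteration 1: beta = 0.0, y = 0.5987 + 0.0*(0.5987 - 0.5987) = 0.5987
  grad(y) = 21.1844, v = y - alpha*grad = -0.0114
  prox(v) = soft_thresh(-0.0114, 0.019) = 0.0
Iteration 2: beta = 0.3333, y = 0.0 + 0.3333*(0.0 - 0.5987) = -0.1996
  grad(y) = 11.6052, v = y - alpha*grad = -0.5338
  prox(v) = soft_thresh(-0.5338, 0.019) = -0.5148
f(x_2) = 6*(-0.5148)^2 + 14*(-0.5148) + 0.66*|-0.5148| = -5.2772


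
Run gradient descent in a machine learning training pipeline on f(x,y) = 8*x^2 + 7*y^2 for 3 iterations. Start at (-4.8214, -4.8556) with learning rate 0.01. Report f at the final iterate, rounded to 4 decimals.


Gradient descent on f(x,y) = 8*x^2 + 7*y^2.
Starting point: (-4.8214, -4.8556), alpha = 0.01
Step 1: grad_x = 2*8*-4.8214 = -77.1424, grad_y = 2*7*-4.8556 = -67.9784
  x_1 = -4.8214 - 0.01*-77.1424 = -4.05
  y_1 = -4.8556 - 0.01*-67.9784 = -4.1758
Step 2: grad_x = 2*8*-4.05 = -64.7996, grad_y = 2*7*-4.1758 = -58.4614
  x_2 = -4.05 - 0.01*-64.7996 = -3.402
  y_2 = -4.1758 - 0.01*-58.4614 = -3.5912
Step 3: grad_x = 2*8*-3.402 = -54.4317, grad_y = 2*7*-3.5912 = -50.2768
  x_3 = -3.402 - 0.01*-54.4317 = -2.8577
  y_3 = -3.5912 - 0.01*-50.2768 = -3.0884
f(-2.8577, -3.0884) = 8*(-2.8577)^2 + 7*(-3.0884)^2 = 132.0989


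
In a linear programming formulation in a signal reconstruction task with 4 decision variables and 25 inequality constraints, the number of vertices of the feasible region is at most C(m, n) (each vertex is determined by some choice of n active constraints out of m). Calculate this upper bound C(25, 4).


Each vertex corresponds to some choice of n active constraints out of m, so the number of vertices is at most C(m, n) = m! / (n!(m-n)!).
m = 25, n = 4
Numerator: 25 * 24 * 23 * 22
Denominator: 4! = 24
C(25, 4) = 12650


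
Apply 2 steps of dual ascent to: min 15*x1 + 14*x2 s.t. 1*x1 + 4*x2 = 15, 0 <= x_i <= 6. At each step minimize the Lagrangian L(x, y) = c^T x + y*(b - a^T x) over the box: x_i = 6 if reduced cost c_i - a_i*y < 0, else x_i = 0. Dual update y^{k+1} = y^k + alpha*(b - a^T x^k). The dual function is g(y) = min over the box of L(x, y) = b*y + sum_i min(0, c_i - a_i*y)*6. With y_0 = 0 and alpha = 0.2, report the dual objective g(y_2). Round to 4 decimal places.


Dual ascent for LP: min 15*x1 + 14*x2, 1*x1 + 4*x2 = 15, 0 <= x_i <= 6
Step 1: y^k = 0.0, reduced costs: (15.0, 14.0)
  x^k = (0.0, 0.0), subgradient = b - a^T x = 15.0
  y^{k+1} = 0.0 + 0.2*15.0 = 3.0
Step 2: y^k = 3.0, reduced costs: (12.0, 2.0)
  x^k = (0.0, 0.0), subgradient = b - a^T x = 15.0
  y^{k+1} = 3.0 + 0.2*15.0 = 6.0
Dual objective at y_2 = 6.0: reduced costs (9.0, -10.0), box minimizer x = (0.0, 6.0)
g(y_2) = b*y + (c1 - a1*y)*x1 + (c2 - a2*y)*x2 = 15*6.0 + 9.0*0.0 + (-10.0)*6.0 = 90.0 + 0.0 - 60.0 = 30.0


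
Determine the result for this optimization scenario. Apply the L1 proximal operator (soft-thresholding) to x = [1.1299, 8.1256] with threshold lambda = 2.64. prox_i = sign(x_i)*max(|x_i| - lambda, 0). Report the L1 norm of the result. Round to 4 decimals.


Soft-thresholding with lambda = 2.64:
prox(1.1299) = sign(1.1299)*max(|1.1299| - 2.64, 0) = 0.0
prox(8.1256) = sign(8.1256)*max(|8.1256| - 2.64, 0) = 5.4856
prox(x) = [0.0, 5.4856]
||prox(x)||_1 = 0.0 + 5.4856 = 5.4856


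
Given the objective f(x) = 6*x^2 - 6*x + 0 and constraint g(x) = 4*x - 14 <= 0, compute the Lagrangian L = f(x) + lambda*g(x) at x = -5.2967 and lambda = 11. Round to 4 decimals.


Step 1: Evaluate f(x).
f(-5.2967) = 6*(-5.2967)^2 - 6*(-5.2967) + 0 = 200.1104
Step 2: Evaluate g(x).
g(-5.2967) = 4*-5.2967 - 14 = -35.1868
Step 3: Compute Lagrangian.
L = 200.1104 + 11*-35.1868 = -186.9444


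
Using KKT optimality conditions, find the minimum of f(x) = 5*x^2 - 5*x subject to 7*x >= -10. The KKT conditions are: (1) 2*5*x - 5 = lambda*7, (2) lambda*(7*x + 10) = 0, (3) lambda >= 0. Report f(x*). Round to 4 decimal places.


Step 1: Try lambda = 0 (constraint inactive).
Stationarity: 2*5*x - 5 = 0
x* = 5/(2*5) = 0.5
Check constraint: 7*0.5 = 3.5 >= -10 -- satisfied.
Step 2: Compute optimal value.
f(x*) = 5*0.5^2 - 5*0.5 = -1.25


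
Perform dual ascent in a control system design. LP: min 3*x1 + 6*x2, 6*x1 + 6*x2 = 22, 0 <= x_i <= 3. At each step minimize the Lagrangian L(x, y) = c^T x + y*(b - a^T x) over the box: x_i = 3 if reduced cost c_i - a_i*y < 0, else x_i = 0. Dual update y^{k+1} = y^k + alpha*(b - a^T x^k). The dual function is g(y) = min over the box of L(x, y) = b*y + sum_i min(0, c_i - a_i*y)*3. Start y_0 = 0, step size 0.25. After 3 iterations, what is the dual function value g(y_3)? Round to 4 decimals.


Dual ascent for LP: min 3*x1 + 6*x2, 6*x1 + 6*x2 = 22, 0 <= x_i <= 3
Step 1: y^k = 0.0, reduced costs: (3.0, 6.0)
  x^k = (0.0, 0.0), subgradient = b - a^T x = 22.0
  y^{k+1} = 0.0 + 0.25*22.0 = 5.5
Step 2: y^k = 5.5, reduced costs: (-30.0, -27.0)
  x^k = (3.0, 3.0), subgradient = b - a^T x = -14.0
  y^{k+1} = 5.5 + 0.25*-14.0 = 2.0
Step 3: y^k = 2.0, reduced costs: (-9.0, -6.0)
  x^k = (3.0, 3.0), subgradient = b - a^T x = -14.0
  y^{k+1} = 2.0 + 0.25*-14.0 = -1.5
Dual objective at y_3 = -1.5: reduced costs (12.0, 15.0), box minimizer x = (0.0, 0.0)
g(y_3) = b*y + (c1 - a1*y)*x1 + (c2 - a2*y)*x2 = 22*(-1.5) + 12.0*0.0 + 15.0*0.0 = -33.0 + 0.0 + 0.0 = -33.0


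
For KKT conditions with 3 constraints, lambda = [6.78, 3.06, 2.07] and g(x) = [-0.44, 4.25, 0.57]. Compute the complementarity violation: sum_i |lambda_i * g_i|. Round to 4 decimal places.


KKT complementary slackness check:
lambda_1 * g_1 = 6.78 * -0.44 = -2.9832
lambda_2 * g_2 = 3.06 * 4.25 = 13.005
lambda_3 * g_3 = 2.07 * 0.57 = 1.1799
Total violation = 2.9832 + 13.005 + 1.1799 = 17.1681


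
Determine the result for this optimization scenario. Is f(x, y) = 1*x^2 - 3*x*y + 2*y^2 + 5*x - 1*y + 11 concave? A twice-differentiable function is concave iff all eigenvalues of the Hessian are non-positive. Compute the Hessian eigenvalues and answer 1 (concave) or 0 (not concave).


The Hessian of f(x,y) = 1*x^2 - 3*x*y + 2*y^2 + 5*x - 1*y + 11 is:
H = [[2, -3], [-3, 4]]
Trace = 2 + 4 = 6
Determinant = 2*4 - (-3)^2 = -1
Discriminant = (6)^2 - 4*-1 = 40.0
Eigenvalues: lambda_1 = -0.1623, lambda_2 = 6.1623
The function is not concave.

0


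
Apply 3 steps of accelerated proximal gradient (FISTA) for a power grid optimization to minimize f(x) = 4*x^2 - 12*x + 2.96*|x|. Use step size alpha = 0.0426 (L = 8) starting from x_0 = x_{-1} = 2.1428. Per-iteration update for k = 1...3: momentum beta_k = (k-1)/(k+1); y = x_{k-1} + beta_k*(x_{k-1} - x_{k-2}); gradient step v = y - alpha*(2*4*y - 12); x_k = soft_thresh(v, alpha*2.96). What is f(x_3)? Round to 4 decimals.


FISTA on f(x) = 4*x^2 - 12*x + 2.96*|x|
L = 8, alpha = 0.0426
Iteration 1: beta = 0.0, y = 2.1428 + 0.0*(2.1428 - 2.1428) = 2.1428
  grad(y) = 5.1424, v = y - alpha*grad = 1.9237
  prox(v) = soft_thresh(1.9237, 0.1261) = 1.7976
Iteration 2: beta = 0.3333, y = 1.7976 + 0.3333*(1.7976 - 2.1428) = 1.6826
  grad(y) = 1.4607, v = y - alpha*grad = 1.6204
  prox(v) = soft_thresh(1.6204, 0.1261) = 1.4943
Iteration 3: beta = 0.5, y = 1.4943 + 0.5*(1.4943 - 1.7976) = 1.3426
  grad(y) = -1.2594, v = y - alpha*grad = 1.3962
  prox(v) = soft_thresh(1.3962, 0.1261) = 1.2701
f(x_3) = 4*1.2701^2 - 12*1.2701 + 2.96*|1.2701| = -5.0291


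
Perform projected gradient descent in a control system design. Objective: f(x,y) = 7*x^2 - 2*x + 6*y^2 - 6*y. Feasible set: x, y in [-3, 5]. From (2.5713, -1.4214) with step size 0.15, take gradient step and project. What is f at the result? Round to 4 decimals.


Step 1: Compute gradient at (2.5713, -1.4214).
grad_x = 2*7*2.5713 - 2 = 33.9982
grad_y = 2*6*-1.4214 - 6 = -23.0568
Step 2: Gradient step.
x_raw = 2.5713 - 0.15*33.9982 = -2.5284
y_raw = -1.4214 - 0.15*-23.0568 = 2.0371
Step 3: Project onto [-3, 5].
x_proj = clip(-2.5284) = -2.5284
y_proj = clip(2.0371) = 2.0371
Step 4: Evaluate f.
f(-2.5284, 2.0371) = 62.484


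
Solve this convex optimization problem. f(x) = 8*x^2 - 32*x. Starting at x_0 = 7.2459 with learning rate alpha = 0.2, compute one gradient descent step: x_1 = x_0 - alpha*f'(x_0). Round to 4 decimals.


We compute the gradient at x_0 and apply the update.
f'(x) = 16*x - 32
f'(7.2459) = 16*7.2459 - 32 = 83.9344
x_1 = 7.2459 - 0.2*83.9344 = -9.541


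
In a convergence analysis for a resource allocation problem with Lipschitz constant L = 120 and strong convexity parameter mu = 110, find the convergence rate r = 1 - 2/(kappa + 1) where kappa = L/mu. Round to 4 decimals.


Step 1: Compute the condition number.
kappa = L/mu = 120/110 = 1.0909
Step 2: Compute the convergence rate.
r = 1 - 2/(kappa + 1) = 1 - 2*mu/(L + mu) = (L - mu)/(L + mu) = 10/230 = 0.0435


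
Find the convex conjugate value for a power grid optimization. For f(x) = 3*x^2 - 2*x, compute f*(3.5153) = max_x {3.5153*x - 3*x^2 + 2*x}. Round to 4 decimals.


f*(y) = sup_x {y*x - a*x^2 - b*x} = sup_x {(y-b)*x - a*x^2}
FOC: (y - b) - 2a*x = 0 => x* = (y - b)/(2a)
x* = (3.5153 + 2)/(2*3) = 0.9192
f*(3.5153) = (y-b)^2/(4a) = (3.5153 + 2)^2/(4*3)
= 30.4185/12 = 2.5349


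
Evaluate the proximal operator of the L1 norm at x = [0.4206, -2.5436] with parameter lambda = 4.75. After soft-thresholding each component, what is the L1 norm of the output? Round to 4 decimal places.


Soft-thresholding with lambda = 4.75:
prox(0.4206) = sign(0.4206)*max(|0.4206| - 4.75, 0) = 0.0
prox(-2.5436) = sign(-2.5436)*max(|-2.5436| - 4.75, 0) = 0.0
prox(x) = [0.0, 0.0]
||prox(x)||_1 = 0.0 + 0.0 = 0.0
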